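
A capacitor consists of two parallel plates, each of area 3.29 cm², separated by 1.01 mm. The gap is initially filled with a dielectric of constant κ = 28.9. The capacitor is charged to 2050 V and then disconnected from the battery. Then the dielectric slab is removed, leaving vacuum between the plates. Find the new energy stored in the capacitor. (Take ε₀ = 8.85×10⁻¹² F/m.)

U ≈ 5.06 mJ

A = 3.29 cm² = 3.29×10⁻⁴ m².
Initially C₁ = κε₀A/d = 28.9 × 8.85×10⁻¹² × 3.29×10⁻⁴ / 1.01×10⁻³ = 8.33×10⁻¹¹ F.
U₁ = 1.75×10⁻⁴ J.
Isolated ⇒ Q is held fixed. C₂ = 0.0346 C₁ and U = Q²/(2C), so U₂/U₁ = C₁/C₂ = 28.9.
U₂ = 28.9 × 1.75×10⁻⁴ = 5.06×10⁻³ J.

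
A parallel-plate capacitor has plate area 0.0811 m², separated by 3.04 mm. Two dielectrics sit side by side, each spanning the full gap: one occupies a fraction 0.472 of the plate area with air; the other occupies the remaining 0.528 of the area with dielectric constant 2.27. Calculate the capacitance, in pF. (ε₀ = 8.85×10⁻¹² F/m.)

C ≈ 394 pF

Side-by-side slabs ⇒ two capacitors in parallel, each spanning the full gap.
C₁ = κ₁ε₀A₁/d = 1.00 × 8.85×10⁻¹² × 3.83×10⁻² / 3.04×10⁻³ = 1.11×10⁻¹⁰ F.
C₂ = κ₂ε₀A₂/d = 2.27 × 8.85×10⁻¹² × 4.28×10⁻² / 3.04×10⁻³ = 2.83×10⁻¹⁰ F.
C = C₁ + C₂ = 3.94×10⁻¹⁰ F.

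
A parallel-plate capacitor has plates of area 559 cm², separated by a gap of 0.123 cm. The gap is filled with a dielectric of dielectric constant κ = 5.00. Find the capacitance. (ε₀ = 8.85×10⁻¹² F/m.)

C ≈ 2.01 nF

A = 559 cm² = 5.59×10⁻² m².
C = κε₀A/d = 5.00 × 8.85×10⁻¹² × 5.59×10⁻² / 1.23×10⁻³ = 2.01×10⁻⁹ F.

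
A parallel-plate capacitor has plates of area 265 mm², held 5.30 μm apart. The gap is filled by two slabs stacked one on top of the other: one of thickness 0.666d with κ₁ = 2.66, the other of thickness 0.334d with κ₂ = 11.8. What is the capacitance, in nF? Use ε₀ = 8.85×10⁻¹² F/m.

A = 265 mm² = 2.65×10⁻⁴ m².
Stacked slabs ⇒ two capacitors in series, each with the full plate area.
C₁ = κ₁ε₀A/d₁ = 2.66 × 8.85×10⁻¹² × 2.65×10⁻⁴ / 3.53×10⁻⁶ = 1.77×10⁻⁹ F.
C₂ = κ₂ε₀A/d₂ = 11.8 × 8.85×10⁻¹² × 2.65×10⁻⁴ / 1.77×10⁻⁶ = 1.56×10⁻⁸ F.
C = (1/C₁ + 1/C₂)⁻¹ = 1.59×10⁻⁹ F.

C ≈ 1.59 nF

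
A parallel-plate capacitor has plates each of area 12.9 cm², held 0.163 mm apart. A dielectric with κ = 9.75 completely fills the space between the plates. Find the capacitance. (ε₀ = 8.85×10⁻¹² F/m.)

C ≈ 0.683 nF

A = 12.9 cm² = 1.29×10⁻³ m².
C = κε₀A/d = 9.75 × 8.85×10⁻¹² × 1.29×10⁻³ / 1.63×10⁻⁴ = 6.83×10⁻¹⁰ F.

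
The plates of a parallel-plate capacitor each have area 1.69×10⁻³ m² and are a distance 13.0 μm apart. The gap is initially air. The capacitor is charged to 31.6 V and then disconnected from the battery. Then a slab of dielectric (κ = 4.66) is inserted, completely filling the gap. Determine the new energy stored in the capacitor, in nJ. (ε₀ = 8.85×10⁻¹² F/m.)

123 nJ

Initially C₁ = ε₀A/d = 8.85×10⁻¹² × 1.69×10⁻³ / 1.30×10⁻⁵ = 1.15×10⁻⁹ F.
U₁ = 5.74×10⁻⁷ J.
Isolated ⇒ Q is held fixed. C₂ = 4.66 C₁ and U = Q²/(2C), so U₂/U₁ = C₁/C₂ = 0.215.
U₂ = 0.215 × 5.74×10⁻⁷ = 1.23×10⁻⁷ J.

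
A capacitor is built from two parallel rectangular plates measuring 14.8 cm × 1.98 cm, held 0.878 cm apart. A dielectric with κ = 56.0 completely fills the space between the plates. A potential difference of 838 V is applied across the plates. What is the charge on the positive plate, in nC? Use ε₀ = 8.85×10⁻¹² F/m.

Q ≈ 139 nC

A = 14.8 × 1.98 cm² = 2.93×10⁻³ m².
C = κε₀A/d = 56.0 × 8.85×10⁻¹² × 2.93×10⁻³ / 8.78×10⁻³ = 1.65×10⁻¹⁰ F.
Q = CV = 1.65×10⁻¹⁰ × 838 = 1.39×10⁻⁷ C.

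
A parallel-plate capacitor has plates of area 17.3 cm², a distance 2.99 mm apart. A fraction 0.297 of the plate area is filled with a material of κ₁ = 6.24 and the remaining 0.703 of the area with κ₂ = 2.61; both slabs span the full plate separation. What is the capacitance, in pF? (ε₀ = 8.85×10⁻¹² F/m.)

A = 17.3 cm² = 1.73×10⁻³ m².
Side-by-side slabs ⇒ two capacitors in parallel, each spanning the full gap.
C₁ = κ₁ε₀A₁/d = 6.24 × 8.85×10⁻¹² × 5.14×10⁻⁴ / 2.99×10⁻³ = 9.49×10⁻¹² F.
C₂ = κ₂ε₀A₂/d = 2.61 × 8.85×10⁻¹² × 1.22×10⁻³ / 2.99×10⁻³ = 9.40×10⁻¹² F.
C = C₁ + C₂ = 1.89×10⁻¹¹ F.

18.9 pF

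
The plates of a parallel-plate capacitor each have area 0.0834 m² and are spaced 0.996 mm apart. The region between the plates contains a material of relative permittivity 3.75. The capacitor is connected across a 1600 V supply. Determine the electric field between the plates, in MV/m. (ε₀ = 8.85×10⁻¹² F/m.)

E = V/d = 1600 / 9.96×10⁻⁴ = 1.61×10⁶ V/m.

E ≈ 1.61 MV/m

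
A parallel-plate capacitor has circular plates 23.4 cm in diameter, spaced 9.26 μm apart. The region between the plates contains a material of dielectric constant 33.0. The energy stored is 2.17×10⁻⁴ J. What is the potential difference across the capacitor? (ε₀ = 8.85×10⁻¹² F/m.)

A = π(23.4/2 cm)² = 4.30×10⁻² m².
C = κε₀A/d = 33.0 × 8.85×10⁻¹² × 4.30×10⁻² / 9.26×10⁻⁶ = 1.36×10⁻⁶ F.
V = √(2U/C) = √(2 × 2.17×10⁻⁴ / 1.36×10⁻⁶) = 17.9 V.

V ≈ 17.9 V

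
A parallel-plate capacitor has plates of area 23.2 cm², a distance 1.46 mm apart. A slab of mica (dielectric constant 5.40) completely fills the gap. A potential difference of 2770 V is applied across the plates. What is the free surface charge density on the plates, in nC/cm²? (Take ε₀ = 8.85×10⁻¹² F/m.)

σ ≈ 9.07 nC/cm²

A = 23.2 cm² = 2.32×10⁻³ m².
C = κε₀A/d = 5.40 × 8.85×10⁻¹² × 2.32×10⁻³ / 1.46×10⁻³ = 7.59×10⁻¹¹ F.
σ = Q/A = CV/A = 7.59×10⁻¹¹ × 2770 / 2.32×10⁻³ = 9.07×10⁻⁵ C/m².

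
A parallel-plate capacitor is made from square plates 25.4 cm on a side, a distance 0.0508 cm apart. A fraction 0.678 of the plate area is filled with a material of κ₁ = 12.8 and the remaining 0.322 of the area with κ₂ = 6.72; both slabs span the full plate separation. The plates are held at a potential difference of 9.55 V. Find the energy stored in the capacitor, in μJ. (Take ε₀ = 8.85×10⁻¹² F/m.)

0.556 μJ

A = (25.4 cm)² = 6.45×10⁻² m².
Side-by-side slabs ⇒ two capacitors in parallel, each spanning the full gap.
C₁ = κ₁ε₀A₁/d = 12.8 × 8.85×10⁻¹² × 4.37×10⁻² / 5.08×10⁻⁴ = 9.75×10⁻⁹ F.
C₂ = κ₂ε₀A₂/d = 6.72 × 8.85×10⁻¹² × 2.08×10⁻² / 5.08×10⁻⁴ = 2.43×10⁻⁹ F.
C = C₁ + C₂ = 1.22×10⁻⁸ F.
U = ½CV² = ½ × 1.22×10⁻⁸ × (9.55)² = 5.56×10⁻⁷ J.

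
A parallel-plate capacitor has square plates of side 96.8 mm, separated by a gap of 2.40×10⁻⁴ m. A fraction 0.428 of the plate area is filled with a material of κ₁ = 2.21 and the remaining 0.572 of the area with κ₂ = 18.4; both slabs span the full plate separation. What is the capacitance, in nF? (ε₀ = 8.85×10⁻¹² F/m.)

C ≈ 3.96 nF

A = (96.8 mm)² = 9.37×10⁻³ m².
Side-by-side slabs ⇒ two capacitors in parallel, each spanning the full gap.
C₁ = κ₁ε₀A₁/d = 2.21 × 8.85×10⁻¹² × 4.01×10⁻³ / 2.40×10⁻⁴ = 3.27×10⁻¹⁰ F.
C₂ = κ₂ε₀A₂/d = 18.4 × 8.85×10⁻¹² × 5.36×10⁻³ / 2.40×10⁻⁴ = 3.64×10⁻⁹ F.
C = C₁ + C₂ = 3.96×10⁻⁹ F.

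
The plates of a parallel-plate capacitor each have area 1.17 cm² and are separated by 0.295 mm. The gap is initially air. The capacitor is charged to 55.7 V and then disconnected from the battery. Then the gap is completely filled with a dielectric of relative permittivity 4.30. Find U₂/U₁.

Isolated ⇒ Q is held fixed.
C₂ = 4.30 C₁ and U = Q²/(2C), so U₂/U₁ = C₁/C₂ = 0.233.

U₂/U₁ ≈ 0.233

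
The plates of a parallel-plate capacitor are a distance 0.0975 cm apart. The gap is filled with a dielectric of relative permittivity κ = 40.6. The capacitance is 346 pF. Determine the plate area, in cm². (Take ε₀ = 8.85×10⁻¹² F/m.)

A = Cd/(κε₀) = 3.46×10⁻¹⁰ × 9.75×10⁻⁴ / (40.6 × 8.85×10⁻¹²) = 9.39×10⁻⁴ m².

9.39 cm²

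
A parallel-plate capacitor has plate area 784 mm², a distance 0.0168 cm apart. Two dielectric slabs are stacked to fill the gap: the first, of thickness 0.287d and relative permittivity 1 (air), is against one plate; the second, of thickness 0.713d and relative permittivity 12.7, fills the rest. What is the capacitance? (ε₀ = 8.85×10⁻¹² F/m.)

C ≈ 120 pF

A = 784 mm² = 7.84×10⁻⁴ m².
Stacked slabs ⇒ two capacitors in series, each with the full plate area.
C₁ = κ₁ε₀A/d₁ = 1.00 × 8.85×10⁻¹² × 7.84×10⁻⁴ / 4.82×10⁻⁵ = 1.44×10⁻¹⁰ F.
C₂ = κ₂ε₀A/d₂ = 12.7 × 8.85×10⁻¹² × 7.84×10⁻⁴ / 1.20×10⁻⁴ = 7.36×10⁻¹⁰ F.
C = (1/C₁ + 1/C₂)⁻¹ = 1.20×10⁻¹⁰ F.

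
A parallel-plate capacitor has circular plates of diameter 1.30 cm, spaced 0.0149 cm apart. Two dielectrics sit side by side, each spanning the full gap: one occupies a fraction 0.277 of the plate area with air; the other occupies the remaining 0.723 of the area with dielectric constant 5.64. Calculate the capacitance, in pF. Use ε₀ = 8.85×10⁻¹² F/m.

A = π(1.30/2 cm)² = 1.33×10⁻⁴ m².
Side-by-side slabs ⇒ two capacitors in parallel, each spanning the full gap.
C₁ = κ₁ε₀A₁/d = 1.00 × 8.85×10⁻¹² × 3.68×10⁻⁵ / 1.49×10⁻⁴ = 2.18×10⁻¹² F.
C₂ = κ₂ε₀A₂/d = 5.64 × 8.85×10⁻¹² × 9.60×10⁻⁵ / 1.49×10⁻⁴ = 3.21×10⁻¹¹ F.
C = C₁ + C₂ = 3.43×10⁻¹¹ F.

34.3 pF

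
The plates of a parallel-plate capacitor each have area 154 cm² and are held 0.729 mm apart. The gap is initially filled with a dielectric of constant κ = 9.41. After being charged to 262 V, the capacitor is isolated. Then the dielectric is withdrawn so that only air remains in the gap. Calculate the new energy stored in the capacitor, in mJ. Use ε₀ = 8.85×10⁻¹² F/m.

0.568 mJ

A = 154 cm² = 1.54×10⁻² m².
Initially C₁ = κε₀A/d = 9.41 × 8.85×10⁻¹² × 1.54×10⁻² / 7.29×10⁻⁴ = 1.76×10⁻⁹ F.
U₁ = 6.04×10⁻⁵ J.
Isolated ⇒ Q is held fixed. C₂ = 0.106 C₁ and U = Q²/(2C), so U₂/U₁ = C₁/C₂ = 9.41.
U₂ = 9.41 × 6.04×10⁻⁵ = 5.68×10⁻⁴ J.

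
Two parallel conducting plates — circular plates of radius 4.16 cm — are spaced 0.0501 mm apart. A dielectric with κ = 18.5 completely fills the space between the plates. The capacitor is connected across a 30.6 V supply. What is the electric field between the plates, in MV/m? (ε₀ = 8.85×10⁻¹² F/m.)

0.611 MV/m

E = V/d = 30.6 / 5.01×10⁻⁵ = 6.11×10⁵ V/m.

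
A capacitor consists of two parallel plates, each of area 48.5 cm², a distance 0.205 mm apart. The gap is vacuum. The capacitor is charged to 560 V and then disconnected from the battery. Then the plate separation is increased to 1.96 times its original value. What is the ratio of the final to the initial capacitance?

C₂/C₁ ≈ 0.510

C = ε₀A/d scales as 1/d, so C₂/C₁ = d₁/d₂ = 1/1.96 = 0.510.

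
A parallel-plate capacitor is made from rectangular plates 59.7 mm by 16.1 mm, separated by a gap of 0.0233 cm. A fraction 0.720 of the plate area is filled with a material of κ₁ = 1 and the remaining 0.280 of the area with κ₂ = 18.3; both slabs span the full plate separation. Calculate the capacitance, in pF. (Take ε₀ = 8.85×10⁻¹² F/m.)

C ≈ 213 pF

A = 59.7 × 16.1 mm² = 9.61×10⁻⁴ m².
Side-by-side slabs ⇒ two capacitors in parallel, each spanning the full gap.
C₁ = κ₁ε₀A₁/d = 1.00 × 8.85×10⁻¹² × 6.92×10⁻⁴ / 2.33×10⁻⁴ = 2.63×10⁻¹¹ F.
C₂ = κ₂ε₀A₂/d = 18.3 × 8.85×10⁻¹² × 2.69×10⁻⁴ / 2.33×10⁻⁴ = 1.87×10⁻¹⁰ F.
C = C₁ + C₂ = 2.13×10⁻¹⁰ F.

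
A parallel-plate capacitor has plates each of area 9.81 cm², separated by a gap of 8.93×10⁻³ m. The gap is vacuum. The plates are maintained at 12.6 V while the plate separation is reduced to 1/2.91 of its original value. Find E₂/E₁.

E₂/E₁ ≈ 2.91

Battery connected ⇒ V is held fixed.
E = V/d, so E₂/E₁ = d₁/d₂ = 2.91.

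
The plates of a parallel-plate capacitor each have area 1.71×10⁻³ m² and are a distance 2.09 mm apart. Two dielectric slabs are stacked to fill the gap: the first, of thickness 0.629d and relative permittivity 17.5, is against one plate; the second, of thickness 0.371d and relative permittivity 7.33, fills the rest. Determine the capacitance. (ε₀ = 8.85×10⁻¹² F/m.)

83.7 pF

Stacked slabs ⇒ two capacitors in series, each with the full plate area.
C₁ = κ₁ε₀A/d₁ = 17.5 × 8.85×10⁻¹² × 1.71×10⁻³ / 1.31×10⁻³ = 2.01×10⁻¹⁰ F.
C₂ = κ₂ε₀A/d₂ = 7.33 × 8.85×10⁻¹² × 1.71×10⁻³ / 7.75×10⁻⁴ = 1.43×10⁻¹⁰ F.
C = (1/C₁ + 1/C₂)⁻¹ = 8.37×10⁻¹¹ F.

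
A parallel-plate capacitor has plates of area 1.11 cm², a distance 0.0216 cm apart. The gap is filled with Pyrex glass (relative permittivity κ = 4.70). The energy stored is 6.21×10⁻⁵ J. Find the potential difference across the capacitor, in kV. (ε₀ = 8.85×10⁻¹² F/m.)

V ≈ 2.41 kV

A = 1.11 cm² = 1.11×10⁻⁴ m².
C = κε₀A/d = 4.70 × 8.85×10⁻¹² × 1.11×10⁻⁴ / 2.16×10⁻⁴ = 2.14×10⁻¹¹ F.
V = √(2U/C) = √(2 × 6.21×10⁻⁵ / 2.14×10⁻¹¹) = 2.41×10³ V.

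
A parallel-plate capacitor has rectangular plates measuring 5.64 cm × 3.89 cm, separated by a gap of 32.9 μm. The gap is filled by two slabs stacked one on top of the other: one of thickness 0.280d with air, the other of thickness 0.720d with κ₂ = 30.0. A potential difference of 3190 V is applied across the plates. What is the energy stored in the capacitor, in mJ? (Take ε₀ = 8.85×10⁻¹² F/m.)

9.88 mJ

A = 5.64 × 3.89 cm² = 2.19×10⁻³ m².
Stacked slabs ⇒ two capacitors in series, each with the full plate area.
C₁ = κ₁ε₀A/d₁ = 1.00 × 8.85×10⁻¹² × 2.19×10⁻³ / 9.21×10⁻⁶ = 2.11×10⁻⁹ F.
C₂ = κ₂ε₀A/d₂ = 30.0 × 8.85×10⁻¹² × 2.19×10⁻³ / 2.37×10⁻⁵ = 2.46×10⁻⁸ F.
C = (1/C₁ + 1/C₂)⁻¹ = 1.94×10⁻⁹ F.
U = ½CV² = ½ × 1.94×10⁻⁹ × (3190)² = 9.88×10⁻³ J.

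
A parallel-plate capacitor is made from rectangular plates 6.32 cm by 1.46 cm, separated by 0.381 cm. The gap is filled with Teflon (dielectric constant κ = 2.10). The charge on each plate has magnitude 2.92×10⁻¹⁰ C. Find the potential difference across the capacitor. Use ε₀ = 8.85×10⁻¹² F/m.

A = 6.32 × 1.46 cm² = 9.23×10⁻⁴ m².
C = κε₀A/d = 2.10 × 8.85×10⁻¹² × 9.23×10⁻⁴ / 3.81×10⁻³ = 4.50×10⁻¹² F.
V = Q/C = 2.92×10⁻¹⁰ / 4.50×10⁻¹² = 64.9 V.

V ≈ 64.9 V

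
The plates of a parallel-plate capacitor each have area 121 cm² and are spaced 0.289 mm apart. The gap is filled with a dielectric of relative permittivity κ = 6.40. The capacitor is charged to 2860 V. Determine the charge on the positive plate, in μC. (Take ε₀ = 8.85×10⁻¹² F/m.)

A = 121 cm² = 1.21×10⁻² m².
C = κε₀A/d = 6.40 × 8.85×10⁻¹² × 1.21×10⁻² / 2.89×10⁻⁴ = 2.37×10⁻⁹ F.
Q = CV = 2.37×10⁻⁹ × 2860 = 6.78×10⁻⁶ C.

Q ≈ 6.78 μC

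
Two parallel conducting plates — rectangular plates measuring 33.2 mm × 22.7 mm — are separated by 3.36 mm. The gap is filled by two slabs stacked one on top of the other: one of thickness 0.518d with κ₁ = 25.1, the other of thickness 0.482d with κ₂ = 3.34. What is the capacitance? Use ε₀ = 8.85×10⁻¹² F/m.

A = 33.2 × 22.7 mm² = 7.54×10⁻⁴ m².
Stacked slabs ⇒ two capacitors in series, each with the full plate area.
C₁ = κ₁ε₀A/d₁ = 25.1 × 8.85×10⁻¹² × 7.54×10⁻⁴ / 1.74×10⁻³ = 9.62×10⁻¹¹ F.
C₂ = κ₂ε₀A/d₂ = 3.34 × 8.85×10⁻¹² × 7.54×10⁻⁴ / 1.62×10⁻³ = 1.38×10⁻¹¹ F.
C = (1/C₁ + 1/C₂)⁻¹ = 1.20×10⁻¹¹ F.

12.0 pF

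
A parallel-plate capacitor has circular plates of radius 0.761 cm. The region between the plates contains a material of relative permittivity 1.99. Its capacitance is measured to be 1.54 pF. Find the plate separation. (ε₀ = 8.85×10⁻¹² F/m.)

A = π(0.761 cm)² = 1.82×10⁻⁴ m².
d = κε₀A/C = 1.99 × 8.85×10⁻¹² × 1.82×10⁻⁴ / 1.54×10⁻¹² = 2.08×10⁻³ m.

2.08 mm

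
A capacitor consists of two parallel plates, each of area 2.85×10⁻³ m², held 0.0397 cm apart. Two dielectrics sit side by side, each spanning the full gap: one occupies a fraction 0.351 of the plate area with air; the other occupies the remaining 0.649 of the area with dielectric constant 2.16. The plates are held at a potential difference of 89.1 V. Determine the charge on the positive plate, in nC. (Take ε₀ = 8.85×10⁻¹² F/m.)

9.92 nC

Side-by-side slabs ⇒ two capacitors in parallel, each spanning the full gap.
C₁ = κ₁ε₀A₁/d = 1.00 × 8.85×10⁻¹² × 1.00×10⁻³ / 3.97×10⁻⁴ = 2.23×10⁻¹¹ F.
C₂ = κ₂ε₀A₂/d = 2.16 × 8.85×10⁻¹² × 1.85×10⁻³ / 3.97×10⁻⁴ = 8.91×10⁻¹¹ F.
C = C₁ + C₂ = 1.11×10⁻¹⁰ F.
Q = CV = 1.11×10⁻¹⁰ × 89.1 = 9.92×10⁻⁹ C.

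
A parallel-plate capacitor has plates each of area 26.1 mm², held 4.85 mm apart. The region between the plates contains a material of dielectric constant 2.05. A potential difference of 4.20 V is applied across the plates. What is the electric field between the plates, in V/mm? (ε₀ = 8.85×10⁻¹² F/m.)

E ≈ 0.866 V/mm

E = V/d = 4.20 / 4.85×10⁻³ = 8.66×10² V/m.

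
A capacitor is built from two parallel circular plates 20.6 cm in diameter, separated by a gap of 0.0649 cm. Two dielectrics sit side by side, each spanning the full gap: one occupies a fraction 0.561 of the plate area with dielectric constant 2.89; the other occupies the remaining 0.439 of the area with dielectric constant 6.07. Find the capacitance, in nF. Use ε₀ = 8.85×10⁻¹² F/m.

C ≈ 1.95 nF

A = π(20.6/2 cm)² = 3.33×10⁻² m².
Side-by-side slabs ⇒ two capacitors in parallel, each spanning the full gap.
C₁ = κ₁ε₀A₁/d = 2.89 × 8.85×10⁻¹² × 1.87×10⁻² / 6.49×10⁻⁴ = 7.37×10⁻¹⁰ F.
C₂ = κ₂ε₀A₂/d = 6.07 × 8.85×10⁻¹² × 1.46×10⁻² / 6.49×10⁻⁴ = 1.21×10⁻⁹ F.
C = C₁ + C₂ = 1.95×10⁻⁹ F.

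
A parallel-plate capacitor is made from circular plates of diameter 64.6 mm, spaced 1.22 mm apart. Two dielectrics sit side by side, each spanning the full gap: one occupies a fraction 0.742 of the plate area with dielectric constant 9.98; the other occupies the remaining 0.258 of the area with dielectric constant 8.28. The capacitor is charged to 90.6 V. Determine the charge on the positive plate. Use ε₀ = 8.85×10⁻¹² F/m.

20.6 nC

A = π(64.6/2 mm)² = 3.28×10⁻³ m².
Side-by-side slabs ⇒ two capacitors in parallel, each spanning the full gap.
C₁ = κ₁ε₀A₁/d = 9.98 × 8.85×10⁻¹² × 2.43×10⁻³ / 1.22×10⁻³ = 1.76×10⁻¹⁰ F.
C₂ = κ₂ε₀A₂/d = 8.28 × 8.85×10⁻¹² × 8.46×10⁻⁴ / 1.22×10⁻³ = 5.08×10⁻¹¹ F.
C = C₁ + C₂ = 2.27×10⁻¹⁰ F.
Q = CV = 2.27×10⁻¹⁰ × 90.6 = 2.06×10⁻⁸ C.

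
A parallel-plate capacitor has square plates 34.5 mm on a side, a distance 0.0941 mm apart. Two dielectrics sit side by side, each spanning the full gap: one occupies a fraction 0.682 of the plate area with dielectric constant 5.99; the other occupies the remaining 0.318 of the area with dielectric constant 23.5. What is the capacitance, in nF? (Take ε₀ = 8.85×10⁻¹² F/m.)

A = (34.5 mm)² = 1.19×10⁻³ m².
Side-by-side slabs ⇒ two capacitors in parallel, each spanning the full gap.
C₁ = κ₁ε₀A₁/d = 5.99 × 8.85×10⁻¹² × 8.12×10⁻⁴ / 9.41×10⁻⁵ = 4.57×10⁻¹⁰ F.
C₂ = κ₂ε₀A₂/d = 23.5 × 8.85×10⁻¹² × 3.78×10⁻⁴ / 9.41×10⁻⁵ = 8.37×10⁻¹⁰ F.
C = C₁ + C₂ = 1.29×10⁻⁹ F.

1.29 nF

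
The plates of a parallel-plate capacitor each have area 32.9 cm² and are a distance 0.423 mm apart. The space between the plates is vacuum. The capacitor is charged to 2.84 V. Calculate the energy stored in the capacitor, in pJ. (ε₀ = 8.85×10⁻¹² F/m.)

278 pJ

A = 32.9 cm² = 3.29×10⁻³ m².
C = ε₀A/d = 8.85×10⁻¹² × 3.29×10⁻³ / 4.23×10⁻⁴ = 6.88×10⁻¹¹ F.
U = ½CV² = ½ × 6.88×10⁻¹¹ × (2.84)² = 2.78×10⁻¹⁰ J.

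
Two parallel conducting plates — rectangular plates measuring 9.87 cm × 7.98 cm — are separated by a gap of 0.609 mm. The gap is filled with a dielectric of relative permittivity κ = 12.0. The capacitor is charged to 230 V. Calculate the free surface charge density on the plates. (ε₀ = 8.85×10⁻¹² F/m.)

A = 9.87 × 7.98 cm² = 7.88×10⁻³ m².
C = κε₀A/d = 12.0 × 8.85×10⁻¹² × 7.88×10⁻³ / 6.09×10⁻⁴ = 1.37×10⁻⁹ F.
σ = Q/A = CV/A = 1.37×10⁻⁹ × 230 / 7.88×10⁻³ = 4.01×10⁻⁵ C/m².

σ ≈ 4.01 nC/cm²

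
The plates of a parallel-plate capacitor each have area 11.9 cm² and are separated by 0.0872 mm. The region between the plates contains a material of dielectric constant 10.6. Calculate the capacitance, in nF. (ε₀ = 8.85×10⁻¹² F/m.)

A = 11.9 cm² = 1.19×10⁻³ m².
C = κε₀A/d = 10.6 × 8.85×10⁻¹² × 1.19×10⁻³ / 8.72×10⁻⁵ = 1.28×10⁻⁹ F.

C ≈ 1.28 nF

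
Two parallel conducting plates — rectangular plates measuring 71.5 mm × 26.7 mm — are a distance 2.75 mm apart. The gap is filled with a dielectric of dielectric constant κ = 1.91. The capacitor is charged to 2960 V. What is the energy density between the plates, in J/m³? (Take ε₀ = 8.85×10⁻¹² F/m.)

u ≈ 9.79 J/m³

E = V/d = 2960 / 2.75×10⁻³ = 1.08×10⁶ V/m.
u = ½κε₀E² = ½ × 1.91 × 8.85×10⁻¹² × (1.08×10⁶)² = 9.79 J/m³.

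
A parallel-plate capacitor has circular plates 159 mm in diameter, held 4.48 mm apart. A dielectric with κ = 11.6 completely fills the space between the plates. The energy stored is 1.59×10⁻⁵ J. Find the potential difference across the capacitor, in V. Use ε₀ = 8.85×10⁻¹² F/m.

V ≈ 264 V

A = π(159/2 mm)² = 1.99×10⁻² m².
C = κε₀A/d = 11.6 × 8.85×10⁻¹² × 1.99×10⁻² / 4.48×10⁻³ = 4.55×10⁻¹⁰ F.
V = √(2U/C) = √(2 × 1.59×10⁻⁵ / 4.55×10⁻¹⁰) = 2.64×10² V.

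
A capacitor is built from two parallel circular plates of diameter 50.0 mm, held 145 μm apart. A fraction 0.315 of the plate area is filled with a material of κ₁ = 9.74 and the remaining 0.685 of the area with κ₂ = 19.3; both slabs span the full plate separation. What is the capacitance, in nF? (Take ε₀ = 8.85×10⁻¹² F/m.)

A = π(50.0/2 mm)² = 1.96×10⁻³ m².
Side-by-side slabs ⇒ two capacitors in parallel, each spanning the full gap.
C₁ = κ₁ε₀A₁/d = 9.74 × 8.85×10⁻¹² × 6.19×10⁻⁴ / 1.45×10⁻⁴ = 3.68×10⁻¹⁰ F.
C₂ = κ₂ε₀A₂/d = 19.3 × 8.85×10⁻¹² × 1.34×10⁻³ / 1.45×10⁻⁴ = 1.58×10⁻⁹ F.
C = C₁ + C₂ = 1.95×10⁻⁹ F.

1.95 nF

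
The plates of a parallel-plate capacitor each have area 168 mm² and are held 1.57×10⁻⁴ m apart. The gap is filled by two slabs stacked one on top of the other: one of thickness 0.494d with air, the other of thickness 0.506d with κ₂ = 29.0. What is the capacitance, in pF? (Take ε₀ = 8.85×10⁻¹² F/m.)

C ≈ 18.5 pF

A = 168 mm² = 1.68×10⁻⁴ m².
Stacked slabs ⇒ two capacitors in series, each with the full plate area.
C₁ = κ₁ε₀A/d₁ = 1.00 × 8.85×10⁻¹² × 1.68×10⁻⁴ / 7.76×10⁻⁵ = 1.92×10⁻¹¹ F.
C₂ = κ₂ε₀A/d₂ = 29.0 × 8.85×10⁻¹² × 1.68×10⁻⁴ / 7.94×10⁻⁵ = 5.43×10⁻¹⁰ F.
C = (1/C₁ + 1/C₂)⁻¹ = 1.85×10⁻¹¹ F.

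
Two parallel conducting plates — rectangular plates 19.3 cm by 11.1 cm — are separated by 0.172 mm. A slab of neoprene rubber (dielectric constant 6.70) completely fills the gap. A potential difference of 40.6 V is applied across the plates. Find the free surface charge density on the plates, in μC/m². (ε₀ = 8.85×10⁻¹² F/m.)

σ ≈ 14.0 μC/m²

A = 19.3 × 11.1 cm² = 2.14×10⁻² m².
C = κε₀A/d = 6.70 × 8.85×10⁻¹² × 2.14×10⁻² / 1.72×10⁻⁴ = 7.39×10⁻⁹ F.
σ = Q/A = CV/A = 7.39×10⁻⁹ × 40.6 / 2.14×10⁻² = 1.40×10⁻⁵ C/m².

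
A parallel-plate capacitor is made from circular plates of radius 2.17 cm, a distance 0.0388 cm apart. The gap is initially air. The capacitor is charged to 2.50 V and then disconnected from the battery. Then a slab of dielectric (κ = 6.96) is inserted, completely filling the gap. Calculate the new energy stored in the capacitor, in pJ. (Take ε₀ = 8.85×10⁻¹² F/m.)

A = π(2.17 cm)² = 1.48×10⁻³ m².
Initially C₁ = ε₀A/d = 8.85×10⁻¹² × 1.48×10⁻³ / 3.88×10⁻⁴ = 3.37×10⁻¹¹ F.
U₁ = 1.05×10⁻¹⁰ J.
Isolated ⇒ Q is held fixed. C₂ = 6.96 C₁ and U = Q²/(2C), so U₂/U₁ = C₁/C₂ = 0.144.
U₂ = 0.144 × 1.05×10⁻¹⁰ = 1.52×10⁻¹¹ J.

U ≈ 15.2 pJ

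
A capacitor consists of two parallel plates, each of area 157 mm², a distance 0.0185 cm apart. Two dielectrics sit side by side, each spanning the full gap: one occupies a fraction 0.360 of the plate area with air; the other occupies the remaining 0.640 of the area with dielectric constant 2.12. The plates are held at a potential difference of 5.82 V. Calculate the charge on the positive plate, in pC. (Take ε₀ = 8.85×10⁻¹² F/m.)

75.0 pC

A = 157 mm² = 1.57×10⁻⁴ m².
Side-by-side slabs ⇒ two capacitors in parallel, each spanning the full gap.
C₁ = κ₁ε₀A₁/d = 1.00 × 8.85×10⁻¹² × 5.65×10⁻⁵ / 1.85×10⁻⁴ = 2.70×10⁻¹² F.
C₂ = κ₂ε₀A₂/d = 2.12 × 8.85×10⁻¹² × 1.00×10⁻⁴ / 1.85×10⁻⁴ = 1.02×10⁻¹¹ F.
C = C₁ + C₂ = 1.29×10⁻¹¹ F.
Q = CV = 1.29×10⁻¹¹ × 5.82 = 7.50×10⁻¹¹ C.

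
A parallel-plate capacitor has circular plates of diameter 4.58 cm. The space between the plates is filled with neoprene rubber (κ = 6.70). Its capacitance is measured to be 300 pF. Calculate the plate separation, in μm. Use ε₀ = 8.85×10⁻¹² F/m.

326 μm

A = π(4.58/2 cm)² = 1.65×10⁻³ m².
d = κε₀A/C = 6.70 × 8.85×10⁻¹² × 1.65×10⁻³ / 3.00×10⁻¹⁰ = 3.26×10⁻⁴ m.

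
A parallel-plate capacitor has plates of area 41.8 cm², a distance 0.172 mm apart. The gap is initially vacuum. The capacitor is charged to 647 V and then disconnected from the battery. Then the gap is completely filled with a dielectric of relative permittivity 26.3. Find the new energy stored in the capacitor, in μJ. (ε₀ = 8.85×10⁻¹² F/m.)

U ≈ 1.71 μJ

A = 41.8 cm² = 4.18×10⁻³ m².
Initially C₁ = ε₀A/d = 8.85×10⁻¹² × 4.18×10⁻³ / 1.72×10⁻⁴ = 2.15×10⁻¹⁰ F.
U₁ = 4.50×10⁻⁵ J.
Isolated ⇒ Q is held fixed. C₂ = 26.3 C₁ and U = Q²/(2C), so U₂/U₁ = C₁/C₂ = 0.0380.
U₂ = 0.0380 × 4.50×10⁻⁵ = 1.71×10⁻⁶ J.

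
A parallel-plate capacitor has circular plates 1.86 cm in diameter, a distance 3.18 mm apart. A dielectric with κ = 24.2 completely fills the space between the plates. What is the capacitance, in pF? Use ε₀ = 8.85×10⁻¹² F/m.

C ≈ 18.3 pF

A = π(1.86/2 cm)² = 2.72×10⁻⁴ m².
C = κε₀A/d = 24.2 × 8.85×10⁻¹² × 2.72×10⁻⁴ / 3.18×10⁻³ = 1.83×10⁻¹¹ F.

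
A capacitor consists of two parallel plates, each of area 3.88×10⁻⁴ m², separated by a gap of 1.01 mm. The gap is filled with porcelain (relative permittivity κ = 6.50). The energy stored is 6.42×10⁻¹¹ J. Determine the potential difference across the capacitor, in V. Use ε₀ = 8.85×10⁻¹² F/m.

2.41 V

C = κε₀A/d = 6.50 × 8.85×10⁻¹² × 3.88×10⁻⁴ / 1.01×10⁻³ = 2.21×10⁻¹¹ F.
V = √(2U/C) = √(2 × 6.42×10⁻¹¹ / 2.21×10⁻¹¹) = 2.41 V.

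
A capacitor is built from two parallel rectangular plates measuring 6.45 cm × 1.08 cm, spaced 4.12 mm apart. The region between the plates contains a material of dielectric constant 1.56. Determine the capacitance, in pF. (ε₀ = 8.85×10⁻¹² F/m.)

A = 6.45 × 1.08 cm² = 6.97×10⁻⁴ m².
C = κε₀A/d = 1.56 × 8.85×10⁻¹² × 6.97×10⁻⁴ / 4.12×10⁻³ = 2.33×10⁻¹² F.

2.33 pF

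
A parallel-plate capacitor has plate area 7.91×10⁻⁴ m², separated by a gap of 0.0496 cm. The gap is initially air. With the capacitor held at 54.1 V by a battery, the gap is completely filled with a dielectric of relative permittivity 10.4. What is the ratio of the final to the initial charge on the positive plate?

Battery connected ⇒ V is held fixed.
C₂ = 10.4 C₁ and Q = CV, so Q₂/Q₁ = C₂/C₁ = 10.4.

10.4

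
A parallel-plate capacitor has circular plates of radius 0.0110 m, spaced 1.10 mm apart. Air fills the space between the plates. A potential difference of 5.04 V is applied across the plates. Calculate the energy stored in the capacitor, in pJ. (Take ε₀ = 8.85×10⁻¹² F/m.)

U ≈ 38.8 pJ

A = π(0.0110 m)² = 3.80×10⁻⁴ m².
C = ε₀A/d = 8.85×10⁻¹² × 3.80×10⁻⁴ / 1.10×10⁻³ = 3.06×10⁻¹² F.
U = ½CV² = ½ × 3.06×10⁻¹² × (5.04)² = 3.88×10⁻¹¹ J.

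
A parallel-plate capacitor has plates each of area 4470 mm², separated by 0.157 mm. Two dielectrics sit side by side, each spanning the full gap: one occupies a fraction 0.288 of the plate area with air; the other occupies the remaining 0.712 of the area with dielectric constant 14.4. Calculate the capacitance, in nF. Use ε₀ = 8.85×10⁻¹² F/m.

C ≈ 2.66 nF

A = 4470 mm² = 4.47×10⁻³ m².
Side-by-side slabs ⇒ two capacitors in parallel, each spanning the full gap.
C₁ = κ₁ε₀A₁/d = 1.00 × 8.85×10⁻¹² × 1.29×10⁻³ / 1.57×10⁻⁴ = 7.26×10⁻¹¹ F.
C₂ = κ₂ε₀A₂/d = 14.4 × 8.85×10⁻¹² × 3.18×10⁻³ / 1.57×10⁻⁴ = 2.58×10⁻⁹ F.
C = C₁ + C₂ = 2.66×10⁻⁹ F.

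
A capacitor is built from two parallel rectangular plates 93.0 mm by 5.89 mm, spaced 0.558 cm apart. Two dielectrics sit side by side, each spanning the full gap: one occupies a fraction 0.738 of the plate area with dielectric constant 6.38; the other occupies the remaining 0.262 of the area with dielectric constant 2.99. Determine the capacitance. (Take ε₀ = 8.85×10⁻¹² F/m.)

C ≈ 4.77 pF

A = 93.0 × 5.89 mm² = 5.48×10⁻⁴ m².
Side-by-side slabs ⇒ two capacitors in parallel, each spanning the full gap.
C₁ = κ₁ε₀A₁/d = 6.38 × 8.85×10⁻¹² × 4.04×10⁻⁴ / 5.58×10⁻³ = 4.09×10⁻¹² F.
C₂ = κ₂ε₀A₂/d = 2.99 × 8.85×10⁻¹² × 1.44×10⁻⁴ / 5.58×10⁻³ = 6.81×10⁻¹³ F.
C = C₁ + C₂ = 4.77×10⁻¹² F.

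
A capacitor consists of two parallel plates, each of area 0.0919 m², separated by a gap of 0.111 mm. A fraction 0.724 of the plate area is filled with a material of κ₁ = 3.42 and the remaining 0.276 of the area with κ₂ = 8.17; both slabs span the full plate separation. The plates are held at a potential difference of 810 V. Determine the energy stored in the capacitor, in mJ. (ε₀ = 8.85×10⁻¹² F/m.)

Side-by-side slabs ⇒ two capacitors in parallel, each spanning the full gap.
C₁ = κ₁ε₀A₁/d = 3.42 × 8.85×10⁻¹² × 6.65×10⁻² / 1.11×10⁻⁴ = 1.81×10⁻⁸ F.
C₂ = κ₂ε₀A₂/d = 8.17 × 8.85×10⁻¹² × 2.54×10⁻² / 1.11×10⁻⁴ = 1.65×10⁻⁸ F.
C = C₁ + C₂ = 3.47×10⁻⁸ F.
U = ½CV² = ½ × 3.47×10⁻⁸ × (810)² = 1.14×10⁻² J.

U ≈ 11.4 mJ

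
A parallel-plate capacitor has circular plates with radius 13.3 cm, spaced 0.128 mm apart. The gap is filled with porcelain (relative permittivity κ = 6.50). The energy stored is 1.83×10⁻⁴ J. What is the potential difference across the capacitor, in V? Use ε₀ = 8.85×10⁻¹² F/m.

A = π(13.3 cm)² = 5.56×10⁻² m².
C = κε₀A/d = 6.50 × 8.85×10⁻¹² × 5.56×10⁻² / 1.28×10⁻⁴ = 2.50×10⁻⁸ F.
V = √(2U/C) = √(2 × 1.83×10⁻⁴ / 2.50×10⁻⁸) = 1.21×10² V.

V ≈ 121 V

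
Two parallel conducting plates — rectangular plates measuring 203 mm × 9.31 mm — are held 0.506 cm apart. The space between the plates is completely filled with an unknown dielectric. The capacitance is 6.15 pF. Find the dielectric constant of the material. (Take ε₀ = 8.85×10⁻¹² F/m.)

A = 203 × 9.31 mm² = 1.89×10⁻³ m².
κ = Cd/(ε₀A) = 6.15×10⁻¹² × 5.06×10⁻³ / (8.85×10⁻¹² × 1.89×10⁻³) = 1.86.

1.86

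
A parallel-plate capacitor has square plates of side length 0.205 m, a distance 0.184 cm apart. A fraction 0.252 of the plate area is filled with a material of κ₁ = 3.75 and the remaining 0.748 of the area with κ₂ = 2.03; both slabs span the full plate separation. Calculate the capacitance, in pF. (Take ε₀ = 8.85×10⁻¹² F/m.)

498 pF

A = (0.205 m)² = 4.20×10⁻² m².
Side-by-side slabs ⇒ two capacitors in parallel, each spanning the full gap.
C₁ = κ₁ε₀A₁/d = 3.75 × 8.85×10⁻¹² × 1.06×10⁻² / 1.84×10⁻³ = 1.91×10⁻¹⁰ F.
C₂ = κ₂ε₀A₂/d = 2.03 × 8.85×10⁻¹² × 3.14×10⁻² / 1.84×10⁻³ = 3.07×10⁻¹⁰ F.
C = C₁ + C₂ = 4.98×10⁻¹⁰ F.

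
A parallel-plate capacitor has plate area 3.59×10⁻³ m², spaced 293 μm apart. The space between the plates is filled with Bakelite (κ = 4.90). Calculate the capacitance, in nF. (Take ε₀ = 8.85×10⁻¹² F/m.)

C = κε₀A/d = 4.90 × 8.85×10⁻¹² × 3.59×10⁻³ / 2.93×10⁻⁴ = 5.31×10⁻¹⁰ F.

0.531 nF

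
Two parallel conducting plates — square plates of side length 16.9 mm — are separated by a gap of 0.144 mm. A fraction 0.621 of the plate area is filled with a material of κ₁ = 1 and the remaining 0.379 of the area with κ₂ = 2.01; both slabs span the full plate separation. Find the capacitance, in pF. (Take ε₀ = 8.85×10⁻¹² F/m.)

A = (16.9 mm)² = 2.86×10⁻⁴ m².
Side-by-side slabs ⇒ two capacitors in parallel, each spanning the full gap.
C₁ = κ₁ε₀A₁/d = 1.00 × 8.85×10⁻¹² × 1.77×10⁻⁴ / 1.44×10⁻⁴ = 1.09×10⁻¹¹ F.
C₂ = κ₂ε₀A₂/d = 2.01 × 8.85×10⁻¹² × 1.08×10⁻⁴ / 1.44×10⁻⁴ = 1.34×10⁻¹¹ F.
C = C₁ + C₂ = 2.43×10⁻¹¹ F.

24.3 pF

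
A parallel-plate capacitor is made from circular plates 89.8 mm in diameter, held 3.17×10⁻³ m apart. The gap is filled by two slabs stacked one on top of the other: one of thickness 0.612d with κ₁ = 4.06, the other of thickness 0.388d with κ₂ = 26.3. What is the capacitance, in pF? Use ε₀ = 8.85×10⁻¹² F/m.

A = π(89.8/2 mm)² = 6.33×10⁻³ m².
Stacked slabs ⇒ two capacitors in series, each with the full plate area.
C₁ = κ₁ε₀A/d₁ = 4.06 × 8.85×10⁻¹² × 6.33×10⁻³ / 1.94×10⁻³ = 1.17×10⁻¹⁰ F.
C₂ = κ₂ε₀A/d₂ = 26.3 × 8.85×10⁻¹² × 6.33×10⁻³ / 1.23×10⁻³ = 1.20×10⁻⁹ F.
C = (1/C₁ + 1/C₂)⁻¹ = 1.07×10⁻¹⁰ F.

C ≈ 107 pF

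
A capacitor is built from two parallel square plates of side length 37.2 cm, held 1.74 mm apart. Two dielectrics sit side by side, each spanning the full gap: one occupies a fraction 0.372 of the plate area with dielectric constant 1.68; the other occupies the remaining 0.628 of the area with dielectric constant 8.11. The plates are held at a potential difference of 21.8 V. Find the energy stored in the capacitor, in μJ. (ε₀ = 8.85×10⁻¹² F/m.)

A = (37.2 cm)² = 0.138 m².
Side-by-side slabs ⇒ two capacitors in parallel, each spanning the full gap.
C₁ = κ₁ε₀A₁/d = 1.68 × 8.85×10⁻¹² × 5.15×10⁻² / 1.74×10⁻³ = 4.40×10⁻¹⁰ F.
C₂ = κ₂ε₀A₂/d = 8.11 × 8.85×10⁻¹² × 8.69×10⁻² / 1.74×10⁻³ = 3.58×10⁻⁹ F.
C = C₁ + C₂ = 4.02×10⁻⁹ F.
U = ½CV² = ½ × 4.02×10⁻⁹ × (21.8)² = 9.56×10⁻⁷ J.

0.956 μJ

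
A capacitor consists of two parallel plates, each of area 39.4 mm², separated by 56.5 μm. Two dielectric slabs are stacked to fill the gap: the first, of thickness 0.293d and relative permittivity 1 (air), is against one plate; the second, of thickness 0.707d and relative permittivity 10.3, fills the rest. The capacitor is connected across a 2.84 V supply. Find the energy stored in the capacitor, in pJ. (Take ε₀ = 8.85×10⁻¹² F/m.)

U ≈ 68.8 pJ

A = 39.4 mm² = 3.94×10⁻⁵ m².
Stacked slabs ⇒ two capacitors in series, each with the full plate area.
C₁ = κ₁ε₀A/d₁ = 1.00 × 8.85×10⁻¹² × 3.94×10⁻⁵ / 1.66×10⁻⁵ = 2.11×10⁻¹¹ F.
C₂ = κ₂ε₀A/d₂ = 10.3 × 8.85×10⁻¹² × 3.94×10⁻⁵ / 3.99×10⁻⁵ = 8.99×10⁻¹¹ F.
C = (1/C₁ + 1/C₂)⁻¹ = 1.71×10⁻¹¹ F.
U = ½CV² = ½ × 1.71×10⁻¹¹ × (2.84)² = 6.88×10⁻¹¹ J.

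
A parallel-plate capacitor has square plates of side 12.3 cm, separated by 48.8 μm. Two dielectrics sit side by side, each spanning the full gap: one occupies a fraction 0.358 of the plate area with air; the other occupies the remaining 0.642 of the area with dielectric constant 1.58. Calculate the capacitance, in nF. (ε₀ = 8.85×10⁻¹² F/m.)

A = (12.3 cm)² = 1.51×10⁻² m².
Side-by-side slabs ⇒ two capacitors in parallel, each spanning the full gap.
C₁ = κ₁ε₀A₁/d = 1.00 × 8.85×10⁻¹² × 5.42×10⁻³ / 4.88×10⁻⁵ = 9.82×10⁻¹⁰ F.
C₂ = κ₂ε₀A₂/d = 1.58 × 8.85×10⁻¹² × 9.71×10⁻³ / 4.88×10⁻⁵ = 2.78×10⁻⁹ F.
C = C₁ + C₂ = 3.77×10⁻⁹ F.

3.77 nF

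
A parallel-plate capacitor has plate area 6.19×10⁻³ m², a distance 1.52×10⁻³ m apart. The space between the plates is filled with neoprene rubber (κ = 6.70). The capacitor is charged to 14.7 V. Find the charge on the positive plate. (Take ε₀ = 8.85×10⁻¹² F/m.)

C = κε₀A/d = 6.70 × 8.85×10⁻¹² × 6.19×10⁻³ / 1.52×10⁻³ = 2.41×10⁻¹⁰ F.
Q = CV = 2.41×10⁻¹⁰ × 14.7 = 3.55×10⁻⁹ C.

Q ≈ 3.55 nC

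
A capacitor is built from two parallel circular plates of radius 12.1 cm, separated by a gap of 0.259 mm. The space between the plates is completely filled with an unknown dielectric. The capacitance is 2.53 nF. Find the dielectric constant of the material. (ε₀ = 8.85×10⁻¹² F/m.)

1.61

A = π(12.1 cm)² = 4.60×10⁻² m².
κ = Cd/(ε₀A) = 2.53×10⁻⁹ × 2.59×10⁻⁴ / (8.85×10⁻¹² × 4.60×10⁻²) = 1.61.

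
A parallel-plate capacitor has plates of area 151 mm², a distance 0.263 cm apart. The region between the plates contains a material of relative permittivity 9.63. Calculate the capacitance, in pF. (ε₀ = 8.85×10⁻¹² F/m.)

4.89 pF

A = 151 mm² = 1.51×10⁻⁴ m².
C = κε₀A/d = 9.63 × 8.85×10⁻¹² × 1.51×10⁻⁴ / 2.63×10⁻³ = 4.89×10⁻¹² F.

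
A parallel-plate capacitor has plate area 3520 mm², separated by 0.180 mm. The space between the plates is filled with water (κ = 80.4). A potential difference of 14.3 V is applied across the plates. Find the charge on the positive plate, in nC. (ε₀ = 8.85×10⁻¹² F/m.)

Q ≈ 199 nC

A = 3520 mm² = 3.52×10⁻³ m².
C = κε₀A/d = 80.4 × 8.85×10⁻¹² × 3.52×10⁻³ / 1.80×10⁻⁴ = 1.39×10⁻⁸ F.
Q = CV = 1.39×10⁻⁸ × 14.3 = 1.99×10⁻⁷ C.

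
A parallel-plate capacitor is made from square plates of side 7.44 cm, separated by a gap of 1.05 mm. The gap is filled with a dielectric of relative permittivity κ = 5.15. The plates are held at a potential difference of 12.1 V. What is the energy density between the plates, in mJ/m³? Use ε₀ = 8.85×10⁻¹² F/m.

u ≈ 3.03 mJ/m³

E = V/d = 12.1 / 1.05×10⁻³ = 1.15×10⁴ V/m.
u = ½κε₀E² = ½ × 5.15 × 8.85×10⁻¹² × (1.15×10⁴)² = 3.03×10⁻³ J/m³.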